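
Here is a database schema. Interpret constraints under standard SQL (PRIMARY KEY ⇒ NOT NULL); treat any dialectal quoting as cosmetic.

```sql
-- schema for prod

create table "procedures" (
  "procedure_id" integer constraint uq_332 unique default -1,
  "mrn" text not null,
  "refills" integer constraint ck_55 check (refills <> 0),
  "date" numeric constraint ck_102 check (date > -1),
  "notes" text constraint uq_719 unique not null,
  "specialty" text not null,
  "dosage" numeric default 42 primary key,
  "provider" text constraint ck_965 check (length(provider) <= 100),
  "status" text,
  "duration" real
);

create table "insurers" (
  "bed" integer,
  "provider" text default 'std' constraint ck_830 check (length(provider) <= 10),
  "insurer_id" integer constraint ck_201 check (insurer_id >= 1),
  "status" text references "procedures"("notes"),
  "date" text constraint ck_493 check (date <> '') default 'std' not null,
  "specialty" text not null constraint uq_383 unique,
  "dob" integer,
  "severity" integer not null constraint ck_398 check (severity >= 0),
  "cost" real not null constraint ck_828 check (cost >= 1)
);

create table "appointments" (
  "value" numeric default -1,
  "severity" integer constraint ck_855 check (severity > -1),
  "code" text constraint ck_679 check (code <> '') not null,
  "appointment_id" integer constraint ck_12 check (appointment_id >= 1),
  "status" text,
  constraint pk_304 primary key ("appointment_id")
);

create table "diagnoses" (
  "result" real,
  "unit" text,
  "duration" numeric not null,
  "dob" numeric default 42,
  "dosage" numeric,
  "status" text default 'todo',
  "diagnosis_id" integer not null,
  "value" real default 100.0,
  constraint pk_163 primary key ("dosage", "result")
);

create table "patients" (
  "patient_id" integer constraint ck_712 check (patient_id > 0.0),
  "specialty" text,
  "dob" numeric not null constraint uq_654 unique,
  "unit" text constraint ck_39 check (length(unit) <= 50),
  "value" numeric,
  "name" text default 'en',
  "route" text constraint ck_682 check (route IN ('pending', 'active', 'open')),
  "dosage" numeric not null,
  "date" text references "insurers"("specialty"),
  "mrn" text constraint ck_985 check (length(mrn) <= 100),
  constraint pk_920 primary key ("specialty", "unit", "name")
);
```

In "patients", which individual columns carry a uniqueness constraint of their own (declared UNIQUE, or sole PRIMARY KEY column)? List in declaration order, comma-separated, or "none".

dob

- patient_id: no UNIQUE or single-column PK constraint.
- specialty: part of a composite PRIMARY KEY — only the tuple is unique, not this column on its own.
- dob: declared UNIQUE → unique.
- unit: part of a composite PRIMARY KEY — only the tuple is unique, not this column on its own.
- value: no UNIQUE or single-column PK constraint.
- name: part of a composite PRIMARY KEY — only the tuple is unique, not this column on its own.
- route: no UNIQUE or single-column PK constraint.
- dosage: no UNIQUE or single-column PK constraint.
- date: no UNIQUE or single-column PK constraint.
- mrn: no UNIQUE or single-column PK constraint.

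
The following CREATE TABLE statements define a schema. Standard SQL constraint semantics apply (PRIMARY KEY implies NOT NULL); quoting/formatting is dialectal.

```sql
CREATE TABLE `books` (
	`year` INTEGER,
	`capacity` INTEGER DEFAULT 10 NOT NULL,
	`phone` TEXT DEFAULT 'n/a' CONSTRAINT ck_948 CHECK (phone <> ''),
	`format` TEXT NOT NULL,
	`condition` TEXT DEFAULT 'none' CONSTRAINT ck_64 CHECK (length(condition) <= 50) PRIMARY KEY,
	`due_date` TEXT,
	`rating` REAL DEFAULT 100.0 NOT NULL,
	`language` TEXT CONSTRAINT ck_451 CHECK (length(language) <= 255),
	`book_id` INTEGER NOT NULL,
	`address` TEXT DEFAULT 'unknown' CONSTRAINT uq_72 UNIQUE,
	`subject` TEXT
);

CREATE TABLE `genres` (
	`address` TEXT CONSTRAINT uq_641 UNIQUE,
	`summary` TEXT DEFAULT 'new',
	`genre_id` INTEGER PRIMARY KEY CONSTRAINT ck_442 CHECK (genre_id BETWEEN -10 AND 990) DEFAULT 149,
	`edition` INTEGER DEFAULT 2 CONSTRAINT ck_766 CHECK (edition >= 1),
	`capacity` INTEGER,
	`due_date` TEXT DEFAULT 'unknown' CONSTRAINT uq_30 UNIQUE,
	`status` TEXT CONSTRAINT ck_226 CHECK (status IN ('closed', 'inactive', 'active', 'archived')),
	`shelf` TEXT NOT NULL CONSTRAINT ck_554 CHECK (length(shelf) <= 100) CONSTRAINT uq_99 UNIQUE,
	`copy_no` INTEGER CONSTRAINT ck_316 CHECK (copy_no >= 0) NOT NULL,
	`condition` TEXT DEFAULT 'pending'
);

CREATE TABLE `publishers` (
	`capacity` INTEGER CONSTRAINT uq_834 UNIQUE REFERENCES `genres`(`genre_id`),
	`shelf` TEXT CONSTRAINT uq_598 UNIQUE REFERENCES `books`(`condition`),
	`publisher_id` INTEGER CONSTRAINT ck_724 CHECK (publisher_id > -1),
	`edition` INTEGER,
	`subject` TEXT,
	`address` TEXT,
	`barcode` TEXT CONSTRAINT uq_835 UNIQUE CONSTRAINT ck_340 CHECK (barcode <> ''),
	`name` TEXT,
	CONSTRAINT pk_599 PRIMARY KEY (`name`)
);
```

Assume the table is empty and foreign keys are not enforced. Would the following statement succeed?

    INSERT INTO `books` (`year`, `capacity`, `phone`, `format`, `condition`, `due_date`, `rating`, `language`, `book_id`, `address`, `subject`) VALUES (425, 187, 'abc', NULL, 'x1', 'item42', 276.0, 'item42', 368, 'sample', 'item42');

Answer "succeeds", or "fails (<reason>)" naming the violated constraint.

format is explicitly set to NULL, but format is declared NOT NULL.

fails (NOT NULL on format)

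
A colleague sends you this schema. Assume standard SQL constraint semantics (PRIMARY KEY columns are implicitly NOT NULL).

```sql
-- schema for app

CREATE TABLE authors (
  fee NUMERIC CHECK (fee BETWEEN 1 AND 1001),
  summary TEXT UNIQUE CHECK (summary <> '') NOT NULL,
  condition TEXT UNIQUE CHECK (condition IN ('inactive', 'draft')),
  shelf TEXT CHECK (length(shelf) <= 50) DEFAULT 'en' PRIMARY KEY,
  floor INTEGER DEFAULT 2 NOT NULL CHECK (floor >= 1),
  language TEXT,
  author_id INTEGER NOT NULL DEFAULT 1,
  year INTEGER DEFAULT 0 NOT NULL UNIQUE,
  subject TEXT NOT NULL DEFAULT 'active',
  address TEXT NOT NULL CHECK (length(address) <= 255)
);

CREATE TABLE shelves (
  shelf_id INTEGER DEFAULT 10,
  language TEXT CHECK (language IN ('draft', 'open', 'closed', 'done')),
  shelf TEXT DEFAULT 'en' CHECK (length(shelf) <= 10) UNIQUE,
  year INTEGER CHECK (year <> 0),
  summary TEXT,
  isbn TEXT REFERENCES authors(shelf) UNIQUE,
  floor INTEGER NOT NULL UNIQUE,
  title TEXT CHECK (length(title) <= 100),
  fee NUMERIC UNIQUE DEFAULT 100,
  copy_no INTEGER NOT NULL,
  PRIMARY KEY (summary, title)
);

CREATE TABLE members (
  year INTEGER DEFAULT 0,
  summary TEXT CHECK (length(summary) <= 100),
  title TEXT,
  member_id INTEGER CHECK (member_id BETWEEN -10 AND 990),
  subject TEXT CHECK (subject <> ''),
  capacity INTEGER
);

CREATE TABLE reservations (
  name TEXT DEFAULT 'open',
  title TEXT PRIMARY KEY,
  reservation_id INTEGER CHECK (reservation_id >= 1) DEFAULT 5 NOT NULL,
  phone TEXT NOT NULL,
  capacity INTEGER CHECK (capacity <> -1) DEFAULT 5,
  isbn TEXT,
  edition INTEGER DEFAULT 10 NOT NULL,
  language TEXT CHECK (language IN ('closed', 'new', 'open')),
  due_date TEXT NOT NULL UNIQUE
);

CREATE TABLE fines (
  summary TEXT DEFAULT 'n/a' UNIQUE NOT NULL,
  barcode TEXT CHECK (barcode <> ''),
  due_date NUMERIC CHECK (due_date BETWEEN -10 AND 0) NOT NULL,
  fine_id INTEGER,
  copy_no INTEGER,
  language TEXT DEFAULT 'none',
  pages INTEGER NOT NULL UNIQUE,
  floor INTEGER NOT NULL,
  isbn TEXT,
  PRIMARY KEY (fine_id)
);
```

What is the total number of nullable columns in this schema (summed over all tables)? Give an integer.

authors: 3 nullable (fee, condition, language — PK (shelf) and explicit NOT NULL columns excluded).
shelves: 6 nullable (shelf_id, language, shelf, year, isbn, fee — PK (summary, title) and explicit NOT NULL columns excluded).
members: 6 nullable (year, summary, title, member_id, subject, capacity — PK none and explicit NOT NULL columns excluded).
reservations: 4 nullable (name, capacity, isbn, language — PK (title) and explicit NOT NULL columns excluded).
fines: 4 nullable (barcode, copy_no, language, isbn — PK (fine_id) and explicit NOT NULL columns excluded).
Total: 3 + 6 + 6 + 4 + 4 = 23.

23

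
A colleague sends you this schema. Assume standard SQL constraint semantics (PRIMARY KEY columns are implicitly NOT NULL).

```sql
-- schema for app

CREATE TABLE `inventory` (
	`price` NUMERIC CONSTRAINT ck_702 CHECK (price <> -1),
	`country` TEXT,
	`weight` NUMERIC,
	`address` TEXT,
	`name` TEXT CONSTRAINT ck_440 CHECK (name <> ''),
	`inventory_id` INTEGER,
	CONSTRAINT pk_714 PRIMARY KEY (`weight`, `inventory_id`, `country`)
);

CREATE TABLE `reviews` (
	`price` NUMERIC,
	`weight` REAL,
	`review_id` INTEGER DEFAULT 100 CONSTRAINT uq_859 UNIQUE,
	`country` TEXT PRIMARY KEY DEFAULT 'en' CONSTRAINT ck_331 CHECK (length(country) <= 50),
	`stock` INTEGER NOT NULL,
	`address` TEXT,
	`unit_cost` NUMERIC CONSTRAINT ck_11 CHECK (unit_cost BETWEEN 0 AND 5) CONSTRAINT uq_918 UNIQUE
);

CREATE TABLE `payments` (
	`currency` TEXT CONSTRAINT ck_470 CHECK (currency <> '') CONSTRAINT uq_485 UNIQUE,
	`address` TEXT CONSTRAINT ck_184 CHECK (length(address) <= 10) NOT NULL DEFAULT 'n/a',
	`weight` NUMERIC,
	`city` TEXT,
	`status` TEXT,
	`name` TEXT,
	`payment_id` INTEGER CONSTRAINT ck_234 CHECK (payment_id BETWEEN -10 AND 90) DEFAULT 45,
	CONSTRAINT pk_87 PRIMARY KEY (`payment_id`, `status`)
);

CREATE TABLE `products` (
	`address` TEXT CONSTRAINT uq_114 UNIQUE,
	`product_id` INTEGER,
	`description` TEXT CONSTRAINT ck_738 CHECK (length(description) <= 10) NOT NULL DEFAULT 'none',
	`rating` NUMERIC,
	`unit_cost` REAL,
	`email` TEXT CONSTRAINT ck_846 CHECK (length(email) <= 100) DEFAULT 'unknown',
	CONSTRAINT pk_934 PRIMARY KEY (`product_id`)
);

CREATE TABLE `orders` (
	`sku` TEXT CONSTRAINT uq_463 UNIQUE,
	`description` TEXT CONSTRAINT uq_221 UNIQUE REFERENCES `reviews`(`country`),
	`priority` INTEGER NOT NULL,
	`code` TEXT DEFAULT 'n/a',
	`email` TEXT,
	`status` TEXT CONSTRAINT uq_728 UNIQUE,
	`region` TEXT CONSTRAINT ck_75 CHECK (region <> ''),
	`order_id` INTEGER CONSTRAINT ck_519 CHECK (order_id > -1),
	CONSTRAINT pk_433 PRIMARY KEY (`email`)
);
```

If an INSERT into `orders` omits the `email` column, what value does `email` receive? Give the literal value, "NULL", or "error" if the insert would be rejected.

email has no DEFAULT clause.
Omitting it would insert NULL, but it is part of the PRIMARY KEY, so the INSERT fails.

error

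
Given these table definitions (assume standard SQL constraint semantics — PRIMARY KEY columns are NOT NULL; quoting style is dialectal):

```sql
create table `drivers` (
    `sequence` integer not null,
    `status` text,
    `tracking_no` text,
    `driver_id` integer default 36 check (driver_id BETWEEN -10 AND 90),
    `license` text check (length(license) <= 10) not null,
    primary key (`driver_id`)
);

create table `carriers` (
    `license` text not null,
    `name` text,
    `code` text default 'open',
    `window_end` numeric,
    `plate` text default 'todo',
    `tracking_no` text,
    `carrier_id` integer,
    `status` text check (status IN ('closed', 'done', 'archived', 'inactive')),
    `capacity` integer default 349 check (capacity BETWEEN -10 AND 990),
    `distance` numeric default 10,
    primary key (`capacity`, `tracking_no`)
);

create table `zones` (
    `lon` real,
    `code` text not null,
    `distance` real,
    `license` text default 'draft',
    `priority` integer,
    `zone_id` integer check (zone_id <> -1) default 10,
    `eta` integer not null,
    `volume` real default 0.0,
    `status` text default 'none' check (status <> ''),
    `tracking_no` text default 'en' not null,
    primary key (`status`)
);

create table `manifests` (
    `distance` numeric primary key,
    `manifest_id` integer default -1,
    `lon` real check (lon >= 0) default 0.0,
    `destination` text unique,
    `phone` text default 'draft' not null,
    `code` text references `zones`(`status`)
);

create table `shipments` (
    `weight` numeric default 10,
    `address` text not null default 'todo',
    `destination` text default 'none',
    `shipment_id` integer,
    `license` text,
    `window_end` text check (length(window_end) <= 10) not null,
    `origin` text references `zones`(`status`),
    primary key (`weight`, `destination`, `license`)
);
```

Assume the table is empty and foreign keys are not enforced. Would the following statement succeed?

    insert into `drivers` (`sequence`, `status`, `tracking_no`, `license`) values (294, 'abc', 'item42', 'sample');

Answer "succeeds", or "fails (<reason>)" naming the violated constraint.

succeeds

NOT NULL columns: driver_id defaults to 36; license is supplied; sequence is supplied.
CHECK constraints: 'sample' satisfies (length(license) <= 10).
No constraint is violated.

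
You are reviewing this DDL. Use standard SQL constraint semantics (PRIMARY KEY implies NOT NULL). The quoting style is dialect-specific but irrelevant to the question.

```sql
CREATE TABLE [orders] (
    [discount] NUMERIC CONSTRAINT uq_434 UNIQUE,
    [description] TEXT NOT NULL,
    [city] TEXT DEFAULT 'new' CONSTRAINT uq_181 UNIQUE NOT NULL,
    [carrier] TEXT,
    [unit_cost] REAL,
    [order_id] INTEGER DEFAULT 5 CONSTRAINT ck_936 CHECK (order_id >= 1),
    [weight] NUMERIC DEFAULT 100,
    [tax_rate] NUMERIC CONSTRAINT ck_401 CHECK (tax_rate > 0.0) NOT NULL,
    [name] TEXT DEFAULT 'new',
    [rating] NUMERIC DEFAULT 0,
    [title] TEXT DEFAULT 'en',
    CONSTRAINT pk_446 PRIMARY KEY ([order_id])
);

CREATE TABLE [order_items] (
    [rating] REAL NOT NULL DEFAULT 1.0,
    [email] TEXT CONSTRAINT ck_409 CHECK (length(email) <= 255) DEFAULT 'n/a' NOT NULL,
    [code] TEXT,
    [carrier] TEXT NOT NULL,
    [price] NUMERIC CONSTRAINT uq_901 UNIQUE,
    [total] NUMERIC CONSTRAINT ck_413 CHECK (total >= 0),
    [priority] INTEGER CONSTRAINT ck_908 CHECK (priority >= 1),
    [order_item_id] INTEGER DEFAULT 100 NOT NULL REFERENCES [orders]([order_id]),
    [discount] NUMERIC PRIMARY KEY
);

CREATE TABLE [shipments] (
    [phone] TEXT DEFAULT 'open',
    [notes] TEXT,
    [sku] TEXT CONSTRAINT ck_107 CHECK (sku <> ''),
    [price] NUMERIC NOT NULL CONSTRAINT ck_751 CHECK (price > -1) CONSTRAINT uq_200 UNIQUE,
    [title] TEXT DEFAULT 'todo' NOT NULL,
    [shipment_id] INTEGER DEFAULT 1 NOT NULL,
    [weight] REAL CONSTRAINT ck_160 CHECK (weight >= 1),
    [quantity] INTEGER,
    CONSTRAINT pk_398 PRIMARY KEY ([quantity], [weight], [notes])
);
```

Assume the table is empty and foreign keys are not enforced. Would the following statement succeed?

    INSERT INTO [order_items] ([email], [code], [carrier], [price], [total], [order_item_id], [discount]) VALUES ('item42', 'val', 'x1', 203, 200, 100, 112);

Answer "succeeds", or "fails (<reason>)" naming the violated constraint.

NOT NULL columns: carrier is supplied; discount is supplied; email is supplied; order_item_id is supplied; rating defaults to 1.0.
CHECK constraints: 'item42' satisfies (length(email) <= 255); 200 satisfies (total >= 0).
No constraint is violated.

succeeds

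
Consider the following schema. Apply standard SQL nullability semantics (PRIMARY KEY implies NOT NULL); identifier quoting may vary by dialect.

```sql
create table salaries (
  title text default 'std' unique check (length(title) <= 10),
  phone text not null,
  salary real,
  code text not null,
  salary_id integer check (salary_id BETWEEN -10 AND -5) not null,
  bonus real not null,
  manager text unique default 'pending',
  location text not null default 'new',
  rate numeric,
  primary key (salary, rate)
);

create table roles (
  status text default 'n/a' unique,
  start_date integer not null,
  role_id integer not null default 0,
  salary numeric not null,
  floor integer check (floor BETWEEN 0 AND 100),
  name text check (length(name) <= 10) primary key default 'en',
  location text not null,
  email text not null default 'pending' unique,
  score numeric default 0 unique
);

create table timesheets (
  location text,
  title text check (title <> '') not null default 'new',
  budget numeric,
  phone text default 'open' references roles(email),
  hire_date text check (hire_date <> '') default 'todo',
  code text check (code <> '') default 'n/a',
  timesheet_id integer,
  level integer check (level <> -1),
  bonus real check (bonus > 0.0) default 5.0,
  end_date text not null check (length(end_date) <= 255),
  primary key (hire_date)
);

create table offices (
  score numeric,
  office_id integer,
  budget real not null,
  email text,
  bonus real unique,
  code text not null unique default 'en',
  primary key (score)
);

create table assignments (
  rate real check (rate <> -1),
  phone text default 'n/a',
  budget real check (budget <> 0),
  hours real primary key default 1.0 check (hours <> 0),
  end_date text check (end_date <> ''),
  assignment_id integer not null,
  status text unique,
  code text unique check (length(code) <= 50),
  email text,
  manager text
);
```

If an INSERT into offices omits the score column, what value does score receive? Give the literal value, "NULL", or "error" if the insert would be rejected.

error

score has no DEFAULT clause.
Omitting it would insert NULL, but it is part of the PRIMARY KEY, so the INSERT fails.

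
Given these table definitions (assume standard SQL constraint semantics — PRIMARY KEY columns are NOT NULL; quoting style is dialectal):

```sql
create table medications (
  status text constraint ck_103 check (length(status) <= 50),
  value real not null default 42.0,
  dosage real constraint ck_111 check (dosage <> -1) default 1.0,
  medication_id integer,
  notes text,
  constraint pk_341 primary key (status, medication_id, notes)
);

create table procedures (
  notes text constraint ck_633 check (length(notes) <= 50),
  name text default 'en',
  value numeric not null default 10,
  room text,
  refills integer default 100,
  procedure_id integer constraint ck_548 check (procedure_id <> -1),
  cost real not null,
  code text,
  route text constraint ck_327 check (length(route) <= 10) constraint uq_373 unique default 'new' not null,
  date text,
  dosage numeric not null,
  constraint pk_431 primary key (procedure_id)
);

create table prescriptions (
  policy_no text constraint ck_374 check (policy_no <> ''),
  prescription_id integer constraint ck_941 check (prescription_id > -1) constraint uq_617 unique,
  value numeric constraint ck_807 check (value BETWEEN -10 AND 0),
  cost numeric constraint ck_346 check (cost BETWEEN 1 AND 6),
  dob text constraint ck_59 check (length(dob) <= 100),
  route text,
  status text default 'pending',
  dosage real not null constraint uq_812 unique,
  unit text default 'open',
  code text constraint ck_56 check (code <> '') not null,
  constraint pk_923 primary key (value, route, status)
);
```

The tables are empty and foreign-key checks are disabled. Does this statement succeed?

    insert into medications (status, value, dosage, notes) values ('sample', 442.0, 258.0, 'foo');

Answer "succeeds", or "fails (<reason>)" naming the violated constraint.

medication_id is omitted from the column list and has no DEFAULT, so it would receive NULL.
But medication_id is part of the PRIMARY KEY (implied NOT NULL).

fails (NOT NULL on medication_id)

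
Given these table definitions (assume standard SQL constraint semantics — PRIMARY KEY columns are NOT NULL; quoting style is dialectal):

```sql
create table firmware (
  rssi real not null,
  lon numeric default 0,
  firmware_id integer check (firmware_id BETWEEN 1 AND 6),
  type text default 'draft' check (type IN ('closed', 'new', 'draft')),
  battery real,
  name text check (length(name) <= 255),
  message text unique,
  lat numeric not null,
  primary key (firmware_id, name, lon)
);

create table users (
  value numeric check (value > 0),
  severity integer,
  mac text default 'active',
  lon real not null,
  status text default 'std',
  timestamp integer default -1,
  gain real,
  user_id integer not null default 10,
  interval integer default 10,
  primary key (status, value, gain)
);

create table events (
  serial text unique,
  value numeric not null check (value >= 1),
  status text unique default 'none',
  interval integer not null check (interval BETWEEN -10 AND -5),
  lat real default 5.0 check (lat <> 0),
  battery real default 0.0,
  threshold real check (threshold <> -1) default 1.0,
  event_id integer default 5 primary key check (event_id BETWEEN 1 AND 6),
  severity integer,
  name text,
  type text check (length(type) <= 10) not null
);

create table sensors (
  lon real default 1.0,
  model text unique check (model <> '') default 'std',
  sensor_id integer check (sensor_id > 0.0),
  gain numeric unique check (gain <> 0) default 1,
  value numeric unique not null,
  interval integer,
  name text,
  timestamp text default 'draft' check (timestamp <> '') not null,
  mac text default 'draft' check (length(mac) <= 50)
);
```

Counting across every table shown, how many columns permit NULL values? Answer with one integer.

firmware: 3 nullable (type, battery, message — PK (firmware_id, name, lon) and explicit NOT NULL columns excluded).
users: 4 nullable (severity, mac, timestamp, interval — PK (status, value, gain) and explicit NOT NULL columns excluded).
events: 7 nullable (serial, status, lat, battery, threshold, severity, name — PK (event_id) and explicit NOT NULL columns excluded).
sensors: 7 nullable (lon, model, sensor_id, gain, interval, name, mac — PK none and explicit NOT NULL columns excluded).
Total: 3 + 4 + 7 + 7 = 21.

21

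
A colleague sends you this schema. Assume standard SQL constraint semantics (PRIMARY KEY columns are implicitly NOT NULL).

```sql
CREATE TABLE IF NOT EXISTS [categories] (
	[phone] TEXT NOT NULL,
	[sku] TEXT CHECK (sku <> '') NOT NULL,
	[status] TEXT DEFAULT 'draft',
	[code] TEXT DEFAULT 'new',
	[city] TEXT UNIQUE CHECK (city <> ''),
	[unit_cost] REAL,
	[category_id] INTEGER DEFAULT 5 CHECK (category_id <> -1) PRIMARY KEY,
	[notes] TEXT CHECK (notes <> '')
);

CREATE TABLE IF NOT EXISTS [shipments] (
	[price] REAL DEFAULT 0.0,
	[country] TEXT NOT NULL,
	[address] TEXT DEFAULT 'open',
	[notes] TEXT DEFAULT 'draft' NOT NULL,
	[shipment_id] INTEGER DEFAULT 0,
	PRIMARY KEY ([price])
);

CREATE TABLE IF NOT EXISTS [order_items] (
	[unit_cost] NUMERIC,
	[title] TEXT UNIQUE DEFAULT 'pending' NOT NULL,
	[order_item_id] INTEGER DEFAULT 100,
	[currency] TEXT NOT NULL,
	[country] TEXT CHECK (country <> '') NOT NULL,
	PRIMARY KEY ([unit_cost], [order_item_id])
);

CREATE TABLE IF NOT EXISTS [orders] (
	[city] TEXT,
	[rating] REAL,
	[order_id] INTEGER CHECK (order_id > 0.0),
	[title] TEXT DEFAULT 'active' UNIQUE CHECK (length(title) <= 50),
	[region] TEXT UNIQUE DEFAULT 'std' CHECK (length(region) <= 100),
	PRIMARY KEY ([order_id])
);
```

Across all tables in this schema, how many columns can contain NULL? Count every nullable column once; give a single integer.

11

categories: 5 nullable (status, code, city, unit_cost, notes — PK (category_id) and explicit NOT NULL columns excluded).
shipments: 2 nullable (address, shipment_id — PK (price) and explicit NOT NULL columns excluded).
order_items: 0 nullable (none — PK (unit_cost, order_item_id) and explicit NOT NULL columns excluded).
orders: 4 nullable (city, rating, title, region — PK (order_id) and explicit NOT NULL columns excluded).
Total: 5 + 2 + 0 + 4 = 11.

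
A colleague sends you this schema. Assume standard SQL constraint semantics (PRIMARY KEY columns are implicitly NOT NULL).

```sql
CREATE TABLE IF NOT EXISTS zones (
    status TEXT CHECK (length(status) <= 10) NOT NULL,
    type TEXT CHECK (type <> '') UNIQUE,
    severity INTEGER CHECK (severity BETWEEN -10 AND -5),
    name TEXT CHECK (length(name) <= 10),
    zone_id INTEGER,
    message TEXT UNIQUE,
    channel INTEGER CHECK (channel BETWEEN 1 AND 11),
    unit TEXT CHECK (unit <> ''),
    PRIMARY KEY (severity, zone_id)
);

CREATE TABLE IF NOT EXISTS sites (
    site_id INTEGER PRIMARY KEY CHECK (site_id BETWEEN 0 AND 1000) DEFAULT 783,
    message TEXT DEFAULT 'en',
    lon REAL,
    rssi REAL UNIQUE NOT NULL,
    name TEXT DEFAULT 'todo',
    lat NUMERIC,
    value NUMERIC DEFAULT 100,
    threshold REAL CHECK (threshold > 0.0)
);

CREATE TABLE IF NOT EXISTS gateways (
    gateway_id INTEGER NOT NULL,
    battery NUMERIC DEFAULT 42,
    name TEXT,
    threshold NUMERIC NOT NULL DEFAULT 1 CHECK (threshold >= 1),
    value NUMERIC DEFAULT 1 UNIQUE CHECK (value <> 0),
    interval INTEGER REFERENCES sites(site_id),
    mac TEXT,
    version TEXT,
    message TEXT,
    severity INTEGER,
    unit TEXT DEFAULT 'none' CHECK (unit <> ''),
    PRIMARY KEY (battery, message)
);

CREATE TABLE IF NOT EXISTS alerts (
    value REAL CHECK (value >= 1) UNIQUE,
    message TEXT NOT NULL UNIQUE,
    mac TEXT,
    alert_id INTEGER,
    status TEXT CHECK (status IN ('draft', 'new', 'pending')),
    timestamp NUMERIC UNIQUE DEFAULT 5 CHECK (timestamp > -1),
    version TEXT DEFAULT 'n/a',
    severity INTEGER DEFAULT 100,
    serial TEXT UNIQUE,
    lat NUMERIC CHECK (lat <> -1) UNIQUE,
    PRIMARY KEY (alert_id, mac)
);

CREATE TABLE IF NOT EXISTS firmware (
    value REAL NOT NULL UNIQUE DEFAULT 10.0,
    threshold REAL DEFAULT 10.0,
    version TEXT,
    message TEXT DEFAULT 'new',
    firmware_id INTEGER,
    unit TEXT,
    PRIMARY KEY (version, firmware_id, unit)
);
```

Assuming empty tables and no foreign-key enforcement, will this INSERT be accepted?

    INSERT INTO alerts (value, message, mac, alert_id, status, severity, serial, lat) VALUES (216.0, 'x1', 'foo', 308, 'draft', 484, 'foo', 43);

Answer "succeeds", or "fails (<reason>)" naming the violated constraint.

succeeds

NOT NULL columns: alert_id is supplied; mac is supplied; message is supplied.
CHECK constraints: 216.0 satisfies (value >= 1); 'draft' satisfies (status IN ('draft', 'new', 'pending')); 43 satisfies (lat <> -1).
No constraint is violated.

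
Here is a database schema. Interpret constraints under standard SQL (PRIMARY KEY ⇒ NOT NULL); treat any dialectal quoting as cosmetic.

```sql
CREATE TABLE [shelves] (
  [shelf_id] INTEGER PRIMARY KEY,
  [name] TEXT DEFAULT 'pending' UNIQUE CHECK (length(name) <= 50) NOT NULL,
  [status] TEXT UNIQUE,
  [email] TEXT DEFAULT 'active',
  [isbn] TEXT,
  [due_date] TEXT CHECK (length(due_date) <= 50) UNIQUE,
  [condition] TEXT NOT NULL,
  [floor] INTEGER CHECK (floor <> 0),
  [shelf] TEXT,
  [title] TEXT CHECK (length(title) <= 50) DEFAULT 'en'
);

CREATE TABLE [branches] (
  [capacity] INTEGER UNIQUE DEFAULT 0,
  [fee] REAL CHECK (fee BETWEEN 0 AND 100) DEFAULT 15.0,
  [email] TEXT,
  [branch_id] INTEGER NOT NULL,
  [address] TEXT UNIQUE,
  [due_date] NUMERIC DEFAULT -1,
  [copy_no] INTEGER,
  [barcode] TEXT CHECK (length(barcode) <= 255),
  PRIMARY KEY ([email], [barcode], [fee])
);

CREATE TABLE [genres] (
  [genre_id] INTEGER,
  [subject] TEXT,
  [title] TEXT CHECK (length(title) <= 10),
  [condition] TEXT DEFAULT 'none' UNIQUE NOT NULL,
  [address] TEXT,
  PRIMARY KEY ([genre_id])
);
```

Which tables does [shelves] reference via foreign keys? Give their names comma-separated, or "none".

none

No column in shelves has a REFERENCES clause.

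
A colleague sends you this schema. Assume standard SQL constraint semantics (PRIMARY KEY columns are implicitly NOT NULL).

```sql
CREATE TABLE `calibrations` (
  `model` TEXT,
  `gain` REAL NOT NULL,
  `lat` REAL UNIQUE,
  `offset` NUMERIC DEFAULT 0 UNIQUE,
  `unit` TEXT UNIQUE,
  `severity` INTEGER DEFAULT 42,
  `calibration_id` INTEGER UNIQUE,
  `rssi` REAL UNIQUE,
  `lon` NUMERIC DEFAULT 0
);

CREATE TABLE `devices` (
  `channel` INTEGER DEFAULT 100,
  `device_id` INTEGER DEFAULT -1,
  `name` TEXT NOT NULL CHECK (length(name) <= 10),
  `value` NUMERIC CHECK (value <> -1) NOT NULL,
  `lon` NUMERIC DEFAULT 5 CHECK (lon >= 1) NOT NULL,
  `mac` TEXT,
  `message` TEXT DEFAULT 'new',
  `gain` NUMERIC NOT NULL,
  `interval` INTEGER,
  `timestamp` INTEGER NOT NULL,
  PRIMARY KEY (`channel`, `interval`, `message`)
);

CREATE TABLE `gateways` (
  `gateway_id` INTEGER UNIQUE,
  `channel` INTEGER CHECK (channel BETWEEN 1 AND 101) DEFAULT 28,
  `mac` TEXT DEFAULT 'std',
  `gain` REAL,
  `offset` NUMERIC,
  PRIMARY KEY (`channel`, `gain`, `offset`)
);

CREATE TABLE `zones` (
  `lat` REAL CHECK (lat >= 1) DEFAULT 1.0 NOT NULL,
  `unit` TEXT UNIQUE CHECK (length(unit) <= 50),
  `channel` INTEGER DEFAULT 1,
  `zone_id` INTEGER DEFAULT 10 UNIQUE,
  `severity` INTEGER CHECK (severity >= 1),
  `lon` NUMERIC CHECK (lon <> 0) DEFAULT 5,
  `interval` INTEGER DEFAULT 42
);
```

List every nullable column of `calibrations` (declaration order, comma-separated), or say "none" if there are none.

- model: no NOT NULL constraint applies → nullable.
- gain: declared NOT NULL → not nullable.
- lat: UNIQUE does not imply NOT NULL → nullable.
- offset: UNIQUE does not imply NOT NULL → nullable.
- unit: UNIQUE does not imply NOT NULL → nullable.
- severity: DEFAULT only fills an omitted column; an explicit NULL is still allowed → nullable.
- calibration_id: UNIQUE does not imply NOT NULL → nullable.
- rssi: UNIQUE does not imply NOT NULL → nullable.
- lon: DEFAULT only fills an omitted column; an explicit NULL is still allowed → nullable.

model, lat, offset, unit, severity, calibration_id, rssi, lon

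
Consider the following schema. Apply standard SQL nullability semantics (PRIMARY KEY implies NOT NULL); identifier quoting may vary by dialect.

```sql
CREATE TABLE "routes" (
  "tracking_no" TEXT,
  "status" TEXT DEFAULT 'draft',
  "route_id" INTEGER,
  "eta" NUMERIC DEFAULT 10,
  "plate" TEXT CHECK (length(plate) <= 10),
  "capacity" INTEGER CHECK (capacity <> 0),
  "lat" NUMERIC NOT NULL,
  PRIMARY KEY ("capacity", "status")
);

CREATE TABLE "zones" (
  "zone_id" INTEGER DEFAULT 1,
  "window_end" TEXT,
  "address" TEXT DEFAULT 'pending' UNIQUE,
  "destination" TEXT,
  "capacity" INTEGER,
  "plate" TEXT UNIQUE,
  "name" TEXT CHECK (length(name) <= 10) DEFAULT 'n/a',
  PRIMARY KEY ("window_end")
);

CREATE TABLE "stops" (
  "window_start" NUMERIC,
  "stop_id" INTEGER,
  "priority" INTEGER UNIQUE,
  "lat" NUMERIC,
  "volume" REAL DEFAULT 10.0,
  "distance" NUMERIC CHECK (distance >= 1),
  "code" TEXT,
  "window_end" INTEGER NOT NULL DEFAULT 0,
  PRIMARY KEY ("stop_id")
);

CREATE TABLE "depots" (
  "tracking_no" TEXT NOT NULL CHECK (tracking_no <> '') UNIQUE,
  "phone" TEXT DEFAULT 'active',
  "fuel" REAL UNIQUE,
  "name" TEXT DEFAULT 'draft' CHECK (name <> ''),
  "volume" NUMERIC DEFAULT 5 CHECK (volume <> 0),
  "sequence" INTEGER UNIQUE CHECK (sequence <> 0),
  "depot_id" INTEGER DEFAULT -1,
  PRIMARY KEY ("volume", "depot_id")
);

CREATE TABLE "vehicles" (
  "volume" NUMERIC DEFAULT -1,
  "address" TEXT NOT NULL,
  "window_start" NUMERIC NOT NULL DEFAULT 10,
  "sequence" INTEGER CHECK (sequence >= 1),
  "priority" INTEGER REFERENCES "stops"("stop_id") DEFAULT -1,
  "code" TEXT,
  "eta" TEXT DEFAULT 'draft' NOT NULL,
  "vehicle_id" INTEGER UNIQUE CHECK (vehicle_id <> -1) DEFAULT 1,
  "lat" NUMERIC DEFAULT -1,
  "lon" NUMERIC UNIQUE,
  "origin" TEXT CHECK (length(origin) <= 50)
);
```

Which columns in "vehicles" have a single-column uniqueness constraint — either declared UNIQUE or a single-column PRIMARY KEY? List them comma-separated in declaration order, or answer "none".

- volume: no UNIQUE or single-column PK constraint.
- address: no UNIQUE or single-column PK constraint.
- window_start: no UNIQUE or single-column PK constraint.
- sequence: no UNIQUE or single-column PK constraint.
- priority: no UNIQUE or single-column PK constraint.
- code: no UNIQUE or single-column PK constraint.
- eta: no UNIQUE or single-column PK constraint.
- vehicle_id: declared UNIQUE → unique.
- lat: no UNIQUE or single-column PK constraint.
- lon: declared UNIQUE → unique.
- origin: no UNIQUE or single-column PK constraint.

vehicle_id, lon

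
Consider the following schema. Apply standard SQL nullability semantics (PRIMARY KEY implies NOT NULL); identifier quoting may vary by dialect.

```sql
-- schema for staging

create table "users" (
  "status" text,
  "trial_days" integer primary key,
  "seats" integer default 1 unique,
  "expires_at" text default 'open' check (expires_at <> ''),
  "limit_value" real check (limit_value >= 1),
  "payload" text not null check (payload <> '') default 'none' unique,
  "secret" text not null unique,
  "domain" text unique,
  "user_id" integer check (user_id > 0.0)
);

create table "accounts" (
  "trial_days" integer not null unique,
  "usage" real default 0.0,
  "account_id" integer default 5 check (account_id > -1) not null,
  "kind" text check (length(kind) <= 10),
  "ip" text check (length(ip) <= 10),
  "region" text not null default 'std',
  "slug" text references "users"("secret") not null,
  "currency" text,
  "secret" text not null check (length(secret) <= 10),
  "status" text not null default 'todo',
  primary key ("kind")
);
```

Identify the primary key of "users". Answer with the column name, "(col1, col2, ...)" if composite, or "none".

trial_days

trial_days is declared PRIMARY KEY inline on the column.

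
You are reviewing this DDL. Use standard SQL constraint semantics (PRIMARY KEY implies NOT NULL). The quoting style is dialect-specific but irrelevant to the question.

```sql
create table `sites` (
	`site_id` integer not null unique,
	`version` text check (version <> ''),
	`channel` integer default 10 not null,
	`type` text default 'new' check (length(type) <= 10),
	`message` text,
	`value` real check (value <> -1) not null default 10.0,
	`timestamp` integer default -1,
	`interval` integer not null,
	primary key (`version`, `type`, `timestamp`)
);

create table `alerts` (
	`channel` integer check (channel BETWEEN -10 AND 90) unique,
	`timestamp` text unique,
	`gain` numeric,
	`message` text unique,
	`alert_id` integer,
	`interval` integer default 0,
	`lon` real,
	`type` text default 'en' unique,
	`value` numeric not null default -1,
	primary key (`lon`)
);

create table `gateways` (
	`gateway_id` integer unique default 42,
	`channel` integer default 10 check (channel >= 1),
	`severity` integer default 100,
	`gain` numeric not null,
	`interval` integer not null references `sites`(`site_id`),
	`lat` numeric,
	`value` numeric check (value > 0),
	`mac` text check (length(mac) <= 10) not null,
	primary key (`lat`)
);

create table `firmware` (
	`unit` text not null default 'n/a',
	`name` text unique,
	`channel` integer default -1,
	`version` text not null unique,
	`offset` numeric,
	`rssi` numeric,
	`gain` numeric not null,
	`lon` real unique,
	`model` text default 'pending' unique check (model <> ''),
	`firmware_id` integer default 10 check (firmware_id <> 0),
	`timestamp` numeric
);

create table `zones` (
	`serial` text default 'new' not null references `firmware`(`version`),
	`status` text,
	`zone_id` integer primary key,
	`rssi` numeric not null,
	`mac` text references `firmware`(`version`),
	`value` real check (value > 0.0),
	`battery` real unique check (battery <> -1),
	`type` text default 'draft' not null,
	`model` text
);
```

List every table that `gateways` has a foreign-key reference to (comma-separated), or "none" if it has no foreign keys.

- interval REFERENCES sites(site_id).

sites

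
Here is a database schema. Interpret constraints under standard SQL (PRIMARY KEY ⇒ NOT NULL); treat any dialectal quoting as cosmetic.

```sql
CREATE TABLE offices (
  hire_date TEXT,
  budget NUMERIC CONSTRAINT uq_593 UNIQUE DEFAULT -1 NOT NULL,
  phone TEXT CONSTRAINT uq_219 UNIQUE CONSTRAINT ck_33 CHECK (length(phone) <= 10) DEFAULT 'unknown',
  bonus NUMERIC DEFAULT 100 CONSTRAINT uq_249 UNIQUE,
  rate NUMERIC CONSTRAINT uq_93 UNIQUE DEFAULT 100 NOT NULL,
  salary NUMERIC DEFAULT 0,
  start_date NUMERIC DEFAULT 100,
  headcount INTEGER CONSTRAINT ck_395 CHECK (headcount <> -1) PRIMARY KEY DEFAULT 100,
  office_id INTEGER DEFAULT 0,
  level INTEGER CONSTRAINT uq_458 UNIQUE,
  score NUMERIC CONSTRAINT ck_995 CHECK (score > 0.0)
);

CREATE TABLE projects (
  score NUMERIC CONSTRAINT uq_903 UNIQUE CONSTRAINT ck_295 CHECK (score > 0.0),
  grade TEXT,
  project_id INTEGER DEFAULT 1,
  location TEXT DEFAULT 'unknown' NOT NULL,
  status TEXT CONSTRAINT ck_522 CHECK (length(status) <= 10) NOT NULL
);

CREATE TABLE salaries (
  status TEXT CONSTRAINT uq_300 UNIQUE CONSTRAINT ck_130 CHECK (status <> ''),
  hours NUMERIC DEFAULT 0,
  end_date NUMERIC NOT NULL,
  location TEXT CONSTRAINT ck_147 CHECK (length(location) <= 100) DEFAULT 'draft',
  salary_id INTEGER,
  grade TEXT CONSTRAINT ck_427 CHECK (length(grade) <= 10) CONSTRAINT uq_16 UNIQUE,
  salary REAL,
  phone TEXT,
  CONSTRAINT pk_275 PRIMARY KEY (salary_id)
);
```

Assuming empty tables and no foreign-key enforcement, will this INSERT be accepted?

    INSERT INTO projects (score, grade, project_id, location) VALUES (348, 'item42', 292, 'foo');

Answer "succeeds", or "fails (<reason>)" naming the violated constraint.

fails (NOT NULL on status)

status is omitted from the column list and has no DEFAULT, so it would receive NULL.
But status is declared NOT NULL.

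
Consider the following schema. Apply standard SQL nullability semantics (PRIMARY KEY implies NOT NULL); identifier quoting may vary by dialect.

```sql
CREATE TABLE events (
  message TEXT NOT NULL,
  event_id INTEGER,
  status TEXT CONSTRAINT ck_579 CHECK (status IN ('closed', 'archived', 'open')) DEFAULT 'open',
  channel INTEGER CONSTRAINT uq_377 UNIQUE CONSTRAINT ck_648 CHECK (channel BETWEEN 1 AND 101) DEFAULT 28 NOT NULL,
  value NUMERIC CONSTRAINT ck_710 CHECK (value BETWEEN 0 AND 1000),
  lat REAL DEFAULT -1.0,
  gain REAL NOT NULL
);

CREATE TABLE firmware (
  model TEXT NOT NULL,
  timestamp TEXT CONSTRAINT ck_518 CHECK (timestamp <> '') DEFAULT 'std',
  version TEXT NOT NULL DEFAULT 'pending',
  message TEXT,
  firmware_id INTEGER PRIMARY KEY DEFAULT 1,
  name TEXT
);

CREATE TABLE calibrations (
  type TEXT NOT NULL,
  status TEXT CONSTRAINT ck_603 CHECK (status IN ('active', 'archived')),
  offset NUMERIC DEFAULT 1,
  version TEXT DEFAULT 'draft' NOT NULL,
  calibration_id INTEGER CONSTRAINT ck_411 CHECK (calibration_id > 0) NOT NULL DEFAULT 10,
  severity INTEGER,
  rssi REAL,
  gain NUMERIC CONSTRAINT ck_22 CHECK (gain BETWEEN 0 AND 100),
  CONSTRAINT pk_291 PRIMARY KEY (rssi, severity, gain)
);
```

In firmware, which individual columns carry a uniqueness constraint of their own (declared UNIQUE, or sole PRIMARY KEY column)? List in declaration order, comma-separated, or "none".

firmware_id

- model: no UNIQUE or single-column PK constraint.
- timestamp: no UNIQUE or single-column PK constraint.
- version: no UNIQUE or single-column PK constraint.
- message: no UNIQUE or single-column PK constraint.
- firmware_id: single-column PRIMARY KEY → unique.
- name: no UNIQUE or single-column PK constraint.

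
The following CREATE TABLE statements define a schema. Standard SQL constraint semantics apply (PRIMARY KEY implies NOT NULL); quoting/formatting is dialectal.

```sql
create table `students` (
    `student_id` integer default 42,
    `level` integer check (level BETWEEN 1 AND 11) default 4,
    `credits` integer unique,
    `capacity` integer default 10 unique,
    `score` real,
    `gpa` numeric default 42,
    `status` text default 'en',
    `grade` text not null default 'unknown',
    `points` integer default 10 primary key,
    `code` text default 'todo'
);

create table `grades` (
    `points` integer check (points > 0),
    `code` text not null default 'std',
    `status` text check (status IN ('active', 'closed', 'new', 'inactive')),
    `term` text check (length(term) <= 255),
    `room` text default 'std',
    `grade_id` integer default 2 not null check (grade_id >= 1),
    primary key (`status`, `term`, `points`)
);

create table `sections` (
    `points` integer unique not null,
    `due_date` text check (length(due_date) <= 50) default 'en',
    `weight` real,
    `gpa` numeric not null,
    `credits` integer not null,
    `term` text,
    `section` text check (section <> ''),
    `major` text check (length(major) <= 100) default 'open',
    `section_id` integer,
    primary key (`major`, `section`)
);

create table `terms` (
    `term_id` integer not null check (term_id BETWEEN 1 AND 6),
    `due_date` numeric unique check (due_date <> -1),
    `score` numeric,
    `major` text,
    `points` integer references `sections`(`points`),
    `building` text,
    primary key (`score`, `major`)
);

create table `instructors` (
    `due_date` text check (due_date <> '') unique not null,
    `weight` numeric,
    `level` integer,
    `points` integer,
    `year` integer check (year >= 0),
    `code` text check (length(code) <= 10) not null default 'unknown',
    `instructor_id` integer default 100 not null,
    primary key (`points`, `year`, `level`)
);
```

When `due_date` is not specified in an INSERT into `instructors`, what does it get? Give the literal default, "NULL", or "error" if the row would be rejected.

due_date has no DEFAULT clause.
Omitting it would insert NULL, but it is declared NOT NULL, so the INSERT fails.

error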